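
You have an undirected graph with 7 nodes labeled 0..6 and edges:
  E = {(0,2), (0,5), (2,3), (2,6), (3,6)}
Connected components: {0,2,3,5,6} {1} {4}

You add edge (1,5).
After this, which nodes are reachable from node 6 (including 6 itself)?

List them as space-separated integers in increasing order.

Answer: 0 1 2 3 5 6

Derivation:
Before: nodes reachable from 6: {0,2,3,5,6}
Adding (1,5): merges 6's component with another. Reachability grows.
After: nodes reachable from 6: {0,1,2,3,5,6}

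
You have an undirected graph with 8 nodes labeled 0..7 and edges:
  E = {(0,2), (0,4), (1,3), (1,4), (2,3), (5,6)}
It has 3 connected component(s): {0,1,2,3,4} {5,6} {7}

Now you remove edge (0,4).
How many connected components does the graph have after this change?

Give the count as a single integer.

Answer: 3

Derivation:
Initial component count: 3
Remove (0,4): not a bridge. Count unchanged: 3.
  After removal, components: {0,1,2,3,4} {5,6} {7}
New component count: 3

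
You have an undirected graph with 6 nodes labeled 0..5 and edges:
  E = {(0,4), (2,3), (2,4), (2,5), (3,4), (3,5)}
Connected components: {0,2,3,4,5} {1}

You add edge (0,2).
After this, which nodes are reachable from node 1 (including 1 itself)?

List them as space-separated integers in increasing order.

Answer: 1

Derivation:
Before: nodes reachable from 1: {1}
Adding (0,2): both endpoints already in same component. Reachability from 1 unchanged.
After: nodes reachable from 1: {1}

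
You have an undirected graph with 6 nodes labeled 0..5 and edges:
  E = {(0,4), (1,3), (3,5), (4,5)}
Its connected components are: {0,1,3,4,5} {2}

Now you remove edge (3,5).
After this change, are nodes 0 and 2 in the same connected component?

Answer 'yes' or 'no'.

Answer: no

Derivation:
Initial components: {0,1,3,4,5} {2}
Removing edge (3,5): it was a bridge — component count 2 -> 3.
New components: {0,4,5} {1,3} {2}
Are 0 and 2 in the same component? no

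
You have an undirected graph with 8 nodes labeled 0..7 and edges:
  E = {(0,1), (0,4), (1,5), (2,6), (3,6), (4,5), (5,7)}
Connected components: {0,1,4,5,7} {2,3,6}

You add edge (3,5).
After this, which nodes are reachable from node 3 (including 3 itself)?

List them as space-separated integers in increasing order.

Before: nodes reachable from 3: {2,3,6}
Adding (3,5): merges 3's component with another. Reachability grows.
After: nodes reachable from 3: {0,1,2,3,4,5,6,7}

Answer: 0 1 2 3 4 5 6 7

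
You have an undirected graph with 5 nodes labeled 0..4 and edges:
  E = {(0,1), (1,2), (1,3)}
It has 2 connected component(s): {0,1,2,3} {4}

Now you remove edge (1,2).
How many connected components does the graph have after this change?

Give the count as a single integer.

Initial component count: 2
Remove (1,2): it was a bridge. Count increases: 2 -> 3.
  After removal, components: {0,1,3} {2} {4}
New component count: 3

Answer: 3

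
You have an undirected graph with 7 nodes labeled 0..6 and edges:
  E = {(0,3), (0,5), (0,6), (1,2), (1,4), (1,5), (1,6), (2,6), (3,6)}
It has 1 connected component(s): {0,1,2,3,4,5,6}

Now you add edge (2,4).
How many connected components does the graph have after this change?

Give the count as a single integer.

Initial component count: 1
Add (2,4): endpoints already in same component. Count unchanged: 1.
New component count: 1

Answer: 1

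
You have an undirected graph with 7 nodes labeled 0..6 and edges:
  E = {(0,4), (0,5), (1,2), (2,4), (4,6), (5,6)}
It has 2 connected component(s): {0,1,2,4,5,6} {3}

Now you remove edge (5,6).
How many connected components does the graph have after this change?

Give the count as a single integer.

Initial component count: 2
Remove (5,6): not a bridge. Count unchanged: 2.
  After removal, components: {0,1,2,4,5,6} {3}
New component count: 2

Answer: 2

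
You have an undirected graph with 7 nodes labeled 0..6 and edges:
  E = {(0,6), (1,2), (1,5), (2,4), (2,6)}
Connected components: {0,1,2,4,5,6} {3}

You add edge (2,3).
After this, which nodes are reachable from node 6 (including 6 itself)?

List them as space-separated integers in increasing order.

Answer: 0 1 2 3 4 5 6

Derivation:
Before: nodes reachable from 6: {0,1,2,4,5,6}
Adding (2,3): merges 6's component with another. Reachability grows.
After: nodes reachable from 6: {0,1,2,3,4,5,6}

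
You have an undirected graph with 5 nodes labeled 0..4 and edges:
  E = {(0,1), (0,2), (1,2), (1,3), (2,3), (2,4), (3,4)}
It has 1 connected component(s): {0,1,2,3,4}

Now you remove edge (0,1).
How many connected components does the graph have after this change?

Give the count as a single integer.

Answer: 1

Derivation:
Initial component count: 1
Remove (0,1): not a bridge. Count unchanged: 1.
  After removal, components: {0,1,2,3,4}
New component count: 1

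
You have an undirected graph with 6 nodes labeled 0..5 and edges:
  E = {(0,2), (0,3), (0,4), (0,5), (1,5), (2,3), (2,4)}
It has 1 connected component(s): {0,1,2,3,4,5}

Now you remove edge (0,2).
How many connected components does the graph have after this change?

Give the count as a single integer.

Answer: 1

Derivation:
Initial component count: 1
Remove (0,2): not a bridge. Count unchanged: 1.
  After removal, components: {0,1,2,3,4,5}
New component count: 1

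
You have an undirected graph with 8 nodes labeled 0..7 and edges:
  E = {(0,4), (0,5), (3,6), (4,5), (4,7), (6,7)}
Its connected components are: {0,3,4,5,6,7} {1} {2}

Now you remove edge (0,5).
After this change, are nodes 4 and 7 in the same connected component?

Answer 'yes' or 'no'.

Answer: yes

Derivation:
Initial components: {0,3,4,5,6,7} {1} {2}
Removing edge (0,5): not a bridge — component count unchanged at 3.
New components: {0,3,4,5,6,7} {1} {2}
Are 4 and 7 in the same component? yes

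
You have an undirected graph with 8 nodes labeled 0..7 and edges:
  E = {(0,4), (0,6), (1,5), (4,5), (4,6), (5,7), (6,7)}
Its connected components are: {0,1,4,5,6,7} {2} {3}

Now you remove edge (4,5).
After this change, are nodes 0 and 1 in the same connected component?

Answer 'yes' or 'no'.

Answer: yes

Derivation:
Initial components: {0,1,4,5,6,7} {2} {3}
Removing edge (4,5): not a bridge — component count unchanged at 3.
New components: {0,1,4,5,6,7} {2} {3}
Are 0 and 1 in the same component? yes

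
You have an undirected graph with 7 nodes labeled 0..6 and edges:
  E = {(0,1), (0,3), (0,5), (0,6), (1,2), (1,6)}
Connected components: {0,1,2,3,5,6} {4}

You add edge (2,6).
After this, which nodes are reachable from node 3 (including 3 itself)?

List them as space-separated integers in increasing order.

Before: nodes reachable from 3: {0,1,2,3,5,6}
Adding (2,6): both endpoints already in same component. Reachability from 3 unchanged.
After: nodes reachable from 3: {0,1,2,3,5,6}

Answer: 0 1 2 3 5 6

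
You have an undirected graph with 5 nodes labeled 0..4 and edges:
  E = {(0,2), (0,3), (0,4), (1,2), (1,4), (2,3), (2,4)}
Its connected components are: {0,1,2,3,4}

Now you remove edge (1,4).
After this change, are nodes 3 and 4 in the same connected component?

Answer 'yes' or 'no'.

Answer: yes

Derivation:
Initial components: {0,1,2,3,4}
Removing edge (1,4): not a bridge — component count unchanged at 1.
New components: {0,1,2,3,4}
Are 3 and 4 in the same component? yes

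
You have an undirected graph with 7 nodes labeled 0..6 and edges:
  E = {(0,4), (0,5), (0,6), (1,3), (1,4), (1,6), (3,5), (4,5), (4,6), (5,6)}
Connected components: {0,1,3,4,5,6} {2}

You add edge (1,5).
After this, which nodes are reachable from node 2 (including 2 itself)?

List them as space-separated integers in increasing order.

Answer: 2

Derivation:
Before: nodes reachable from 2: {2}
Adding (1,5): both endpoints already in same component. Reachability from 2 unchanged.
After: nodes reachable from 2: {2}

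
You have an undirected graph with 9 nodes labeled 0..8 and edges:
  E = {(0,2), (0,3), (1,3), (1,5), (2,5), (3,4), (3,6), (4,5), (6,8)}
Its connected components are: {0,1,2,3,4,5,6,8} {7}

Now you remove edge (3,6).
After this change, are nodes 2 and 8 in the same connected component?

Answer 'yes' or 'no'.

Answer: no

Derivation:
Initial components: {0,1,2,3,4,5,6,8} {7}
Removing edge (3,6): it was a bridge — component count 2 -> 3.
New components: {0,1,2,3,4,5} {6,8} {7}
Are 2 and 8 in the same component? no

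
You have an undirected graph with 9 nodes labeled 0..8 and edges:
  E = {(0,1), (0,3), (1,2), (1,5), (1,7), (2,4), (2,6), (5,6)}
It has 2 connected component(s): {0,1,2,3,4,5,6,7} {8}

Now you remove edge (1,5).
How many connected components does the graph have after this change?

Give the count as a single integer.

Initial component count: 2
Remove (1,5): not a bridge. Count unchanged: 2.
  After removal, components: {0,1,2,3,4,5,6,7} {8}
New component count: 2

Answer: 2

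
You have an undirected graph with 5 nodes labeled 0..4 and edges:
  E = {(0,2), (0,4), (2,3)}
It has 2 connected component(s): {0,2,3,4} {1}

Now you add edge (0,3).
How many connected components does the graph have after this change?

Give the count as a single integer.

Initial component count: 2
Add (0,3): endpoints already in same component. Count unchanged: 2.
New component count: 2

Answer: 2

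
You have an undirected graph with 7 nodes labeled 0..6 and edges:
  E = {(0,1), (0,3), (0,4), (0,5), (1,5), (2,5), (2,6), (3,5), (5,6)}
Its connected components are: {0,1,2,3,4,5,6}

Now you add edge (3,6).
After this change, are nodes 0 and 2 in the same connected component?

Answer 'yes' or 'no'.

Answer: yes

Derivation:
Initial components: {0,1,2,3,4,5,6}
Adding edge (3,6): both already in same component {0,1,2,3,4,5,6}. No change.
New components: {0,1,2,3,4,5,6}
Are 0 and 2 in the same component? yes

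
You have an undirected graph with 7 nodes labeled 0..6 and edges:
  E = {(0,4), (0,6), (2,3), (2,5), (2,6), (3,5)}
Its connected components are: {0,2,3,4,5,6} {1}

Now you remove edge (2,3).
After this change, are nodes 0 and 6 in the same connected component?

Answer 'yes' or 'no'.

Initial components: {0,2,3,4,5,6} {1}
Removing edge (2,3): not a bridge — component count unchanged at 2.
New components: {0,2,3,4,5,6} {1}
Are 0 and 6 in the same component? yes

Answer: yes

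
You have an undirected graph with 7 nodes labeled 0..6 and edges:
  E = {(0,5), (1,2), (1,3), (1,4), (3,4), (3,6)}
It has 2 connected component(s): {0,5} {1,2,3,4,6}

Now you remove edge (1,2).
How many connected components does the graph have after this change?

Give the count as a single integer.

Initial component count: 2
Remove (1,2): it was a bridge. Count increases: 2 -> 3.
  After removal, components: {0,5} {1,3,4,6} {2}
New component count: 3

Answer: 3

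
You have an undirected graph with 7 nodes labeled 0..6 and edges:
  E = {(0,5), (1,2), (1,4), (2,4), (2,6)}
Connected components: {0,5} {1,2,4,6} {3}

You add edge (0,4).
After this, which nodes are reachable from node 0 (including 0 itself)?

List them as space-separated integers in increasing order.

Answer: 0 1 2 4 5 6

Derivation:
Before: nodes reachable from 0: {0,5}
Adding (0,4): merges 0's component with another. Reachability grows.
After: nodes reachable from 0: {0,1,2,4,5,6}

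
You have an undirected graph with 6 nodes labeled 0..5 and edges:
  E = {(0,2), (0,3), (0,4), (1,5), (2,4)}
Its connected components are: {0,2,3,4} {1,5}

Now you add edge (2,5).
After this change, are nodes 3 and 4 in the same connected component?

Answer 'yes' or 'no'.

Answer: yes

Derivation:
Initial components: {0,2,3,4} {1,5}
Adding edge (2,5): merges {0,2,3,4} and {1,5}.
New components: {0,1,2,3,4,5}
Are 3 and 4 in the same component? yes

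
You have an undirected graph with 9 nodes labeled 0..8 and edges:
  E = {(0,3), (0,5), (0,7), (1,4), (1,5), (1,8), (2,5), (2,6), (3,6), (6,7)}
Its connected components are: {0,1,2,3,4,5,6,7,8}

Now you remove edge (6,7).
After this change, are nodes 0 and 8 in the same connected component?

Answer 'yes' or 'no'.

Answer: yes

Derivation:
Initial components: {0,1,2,3,4,5,6,7,8}
Removing edge (6,7): not a bridge — component count unchanged at 1.
New components: {0,1,2,3,4,5,6,7,8}
Are 0 and 8 in the same component? yes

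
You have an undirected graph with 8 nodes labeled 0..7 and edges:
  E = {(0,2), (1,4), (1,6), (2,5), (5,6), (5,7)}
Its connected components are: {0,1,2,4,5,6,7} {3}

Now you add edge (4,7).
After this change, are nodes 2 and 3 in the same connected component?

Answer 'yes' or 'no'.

Answer: no

Derivation:
Initial components: {0,1,2,4,5,6,7} {3}
Adding edge (4,7): both already in same component {0,1,2,4,5,6,7}. No change.
New components: {0,1,2,4,5,6,7} {3}
Are 2 and 3 in the same component? no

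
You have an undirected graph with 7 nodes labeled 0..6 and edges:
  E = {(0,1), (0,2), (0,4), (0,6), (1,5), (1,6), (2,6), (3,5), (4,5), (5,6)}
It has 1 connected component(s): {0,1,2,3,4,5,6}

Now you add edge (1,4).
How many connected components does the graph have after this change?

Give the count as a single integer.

Initial component count: 1
Add (1,4): endpoints already in same component. Count unchanged: 1.
New component count: 1

Answer: 1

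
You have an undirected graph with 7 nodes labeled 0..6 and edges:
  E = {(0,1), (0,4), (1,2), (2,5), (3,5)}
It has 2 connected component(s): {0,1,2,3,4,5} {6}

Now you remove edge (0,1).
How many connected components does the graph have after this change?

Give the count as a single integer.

Answer: 3

Derivation:
Initial component count: 2
Remove (0,1): it was a bridge. Count increases: 2 -> 3.
  After removal, components: {0,4} {1,2,3,5} {6}
New component count: 3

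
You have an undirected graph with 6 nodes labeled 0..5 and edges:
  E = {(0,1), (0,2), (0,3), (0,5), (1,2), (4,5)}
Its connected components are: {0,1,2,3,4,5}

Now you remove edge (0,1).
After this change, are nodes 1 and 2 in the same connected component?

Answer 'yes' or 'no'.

Initial components: {0,1,2,3,4,5}
Removing edge (0,1): not a bridge — component count unchanged at 1.
New components: {0,1,2,3,4,5}
Are 1 and 2 in the same component? yes

Answer: yes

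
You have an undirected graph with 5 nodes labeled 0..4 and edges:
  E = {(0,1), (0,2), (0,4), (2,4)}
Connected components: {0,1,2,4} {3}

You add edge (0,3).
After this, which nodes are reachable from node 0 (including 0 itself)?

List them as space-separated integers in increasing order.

Answer: 0 1 2 3 4

Derivation:
Before: nodes reachable from 0: {0,1,2,4}
Adding (0,3): merges 0's component with another. Reachability grows.
After: nodes reachable from 0: {0,1,2,3,4}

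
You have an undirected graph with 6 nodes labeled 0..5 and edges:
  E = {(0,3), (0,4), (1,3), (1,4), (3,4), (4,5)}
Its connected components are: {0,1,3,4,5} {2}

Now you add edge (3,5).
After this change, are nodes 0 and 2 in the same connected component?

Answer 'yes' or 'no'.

Answer: no

Derivation:
Initial components: {0,1,3,4,5} {2}
Adding edge (3,5): both already in same component {0,1,3,4,5}. No change.
New components: {0,1,3,4,5} {2}
Are 0 and 2 in the same component? no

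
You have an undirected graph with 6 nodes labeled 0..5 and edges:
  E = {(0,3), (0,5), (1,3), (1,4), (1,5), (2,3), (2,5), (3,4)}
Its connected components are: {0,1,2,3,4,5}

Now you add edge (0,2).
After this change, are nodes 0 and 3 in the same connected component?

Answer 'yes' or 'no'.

Initial components: {0,1,2,3,4,5}
Adding edge (0,2): both already in same component {0,1,2,3,4,5}. No change.
New components: {0,1,2,3,4,5}
Are 0 and 3 in the same component? yes

Answer: yes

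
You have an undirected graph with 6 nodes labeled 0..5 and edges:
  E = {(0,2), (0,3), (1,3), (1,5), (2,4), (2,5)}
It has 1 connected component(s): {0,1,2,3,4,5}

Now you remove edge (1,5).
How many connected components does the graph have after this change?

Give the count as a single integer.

Answer: 1

Derivation:
Initial component count: 1
Remove (1,5): not a bridge. Count unchanged: 1.
  After removal, components: {0,1,2,3,4,5}
New component count: 1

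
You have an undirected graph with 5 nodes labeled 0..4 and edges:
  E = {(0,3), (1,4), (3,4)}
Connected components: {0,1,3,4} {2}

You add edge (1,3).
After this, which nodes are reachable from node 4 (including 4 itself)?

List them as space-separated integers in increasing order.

Answer: 0 1 3 4

Derivation:
Before: nodes reachable from 4: {0,1,3,4}
Adding (1,3): both endpoints already in same component. Reachability from 4 unchanged.
After: nodes reachable from 4: {0,1,3,4}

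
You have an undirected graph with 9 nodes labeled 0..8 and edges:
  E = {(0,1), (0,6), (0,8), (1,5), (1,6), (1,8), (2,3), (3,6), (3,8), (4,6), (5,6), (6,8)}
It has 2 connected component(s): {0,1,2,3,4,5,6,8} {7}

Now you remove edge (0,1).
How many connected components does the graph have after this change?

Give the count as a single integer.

Answer: 2

Derivation:
Initial component count: 2
Remove (0,1): not a bridge. Count unchanged: 2.
  After removal, components: {0,1,2,3,4,5,6,8} {7}
New component count: 2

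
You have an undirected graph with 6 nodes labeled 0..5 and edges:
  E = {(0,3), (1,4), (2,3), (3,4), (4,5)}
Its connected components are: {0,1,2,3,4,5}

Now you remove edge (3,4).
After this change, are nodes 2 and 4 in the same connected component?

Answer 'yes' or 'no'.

Initial components: {0,1,2,3,4,5}
Removing edge (3,4): it was a bridge — component count 1 -> 2.
New components: {0,2,3} {1,4,5}
Are 2 and 4 in the same component? no

Answer: no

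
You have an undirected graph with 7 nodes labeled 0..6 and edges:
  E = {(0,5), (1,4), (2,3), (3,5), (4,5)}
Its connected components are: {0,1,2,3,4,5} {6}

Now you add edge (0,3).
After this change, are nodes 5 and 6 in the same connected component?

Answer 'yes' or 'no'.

Answer: no

Derivation:
Initial components: {0,1,2,3,4,5} {6}
Adding edge (0,3): both already in same component {0,1,2,3,4,5}. No change.
New components: {0,1,2,3,4,5} {6}
Are 5 and 6 in the same component? no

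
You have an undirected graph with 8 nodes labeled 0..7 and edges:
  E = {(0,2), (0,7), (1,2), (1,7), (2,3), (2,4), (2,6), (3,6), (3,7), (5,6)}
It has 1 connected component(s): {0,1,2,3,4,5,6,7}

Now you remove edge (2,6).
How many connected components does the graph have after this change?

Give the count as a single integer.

Answer: 1

Derivation:
Initial component count: 1
Remove (2,6): not a bridge. Count unchanged: 1.
  After removal, components: {0,1,2,3,4,5,6,7}
New component count: 1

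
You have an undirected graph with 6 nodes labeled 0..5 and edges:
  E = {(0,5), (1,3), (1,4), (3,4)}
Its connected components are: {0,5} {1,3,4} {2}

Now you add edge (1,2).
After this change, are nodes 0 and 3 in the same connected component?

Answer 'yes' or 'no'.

Answer: no

Derivation:
Initial components: {0,5} {1,3,4} {2}
Adding edge (1,2): merges {1,3,4} and {2}.
New components: {0,5} {1,2,3,4}
Are 0 and 3 in the same component? no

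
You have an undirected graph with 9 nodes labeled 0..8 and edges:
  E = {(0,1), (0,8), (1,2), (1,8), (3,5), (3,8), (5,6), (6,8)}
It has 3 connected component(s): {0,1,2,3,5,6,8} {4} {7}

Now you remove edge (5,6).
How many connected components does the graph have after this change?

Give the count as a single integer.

Answer: 3

Derivation:
Initial component count: 3
Remove (5,6): not a bridge. Count unchanged: 3.
  After removal, components: {0,1,2,3,5,6,8} {4} {7}
New component count: 3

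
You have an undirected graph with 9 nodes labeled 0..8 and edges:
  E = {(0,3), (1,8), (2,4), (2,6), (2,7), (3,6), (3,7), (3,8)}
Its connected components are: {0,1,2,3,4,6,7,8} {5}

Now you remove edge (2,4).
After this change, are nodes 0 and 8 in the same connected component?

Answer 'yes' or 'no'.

Initial components: {0,1,2,3,4,6,7,8} {5}
Removing edge (2,4): it was a bridge — component count 2 -> 3.
New components: {0,1,2,3,6,7,8} {4} {5}
Are 0 and 8 in the same component? yes

Answer: yes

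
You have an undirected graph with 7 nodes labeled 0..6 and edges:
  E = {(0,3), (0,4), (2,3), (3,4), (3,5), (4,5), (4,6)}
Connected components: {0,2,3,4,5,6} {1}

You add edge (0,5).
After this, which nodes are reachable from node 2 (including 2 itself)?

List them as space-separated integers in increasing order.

Answer: 0 2 3 4 5 6

Derivation:
Before: nodes reachable from 2: {0,2,3,4,5,6}
Adding (0,5): both endpoints already in same component. Reachability from 2 unchanged.
After: nodes reachable from 2: {0,2,3,4,5,6}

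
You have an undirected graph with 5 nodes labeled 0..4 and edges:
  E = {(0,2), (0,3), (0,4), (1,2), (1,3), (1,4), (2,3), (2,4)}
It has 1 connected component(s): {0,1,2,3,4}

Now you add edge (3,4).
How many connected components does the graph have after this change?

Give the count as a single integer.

Initial component count: 1
Add (3,4): endpoints already in same component. Count unchanged: 1.
New component count: 1

Answer: 1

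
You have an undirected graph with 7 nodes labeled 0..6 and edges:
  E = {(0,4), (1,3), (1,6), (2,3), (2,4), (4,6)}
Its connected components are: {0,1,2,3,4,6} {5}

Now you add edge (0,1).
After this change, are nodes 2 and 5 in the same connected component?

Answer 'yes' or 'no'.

Answer: no

Derivation:
Initial components: {0,1,2,3,4,6} {5}
Adding edge (0,1): both already in same component {0,1,2,3,4,6}. No change.
New components: {0,1,2,3,4,6} {5}
Are 2 and 5 in the same component? no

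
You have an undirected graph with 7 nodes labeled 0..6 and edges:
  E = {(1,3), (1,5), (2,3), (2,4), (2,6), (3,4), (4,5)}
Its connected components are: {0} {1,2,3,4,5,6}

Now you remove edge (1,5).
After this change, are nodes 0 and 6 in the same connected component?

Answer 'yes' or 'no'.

Answer: no

Derivation:
Initial components: {0} {1,2,3,4,5,6}
Removing edge (1,5): not a bridge — component count unchanged at 2.
New components: {0} {1,2,3,4,5,6}
Are 0 and 6 in the same component? no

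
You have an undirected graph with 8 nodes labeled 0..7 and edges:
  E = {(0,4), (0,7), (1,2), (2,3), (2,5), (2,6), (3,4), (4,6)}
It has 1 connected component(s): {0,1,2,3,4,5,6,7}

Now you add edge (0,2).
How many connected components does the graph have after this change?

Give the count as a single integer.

Answer: 1

Derivation:
Initial component count: 1
Add (0,2): endpoints already in same component. Count unchanged: 1.
New component count: 1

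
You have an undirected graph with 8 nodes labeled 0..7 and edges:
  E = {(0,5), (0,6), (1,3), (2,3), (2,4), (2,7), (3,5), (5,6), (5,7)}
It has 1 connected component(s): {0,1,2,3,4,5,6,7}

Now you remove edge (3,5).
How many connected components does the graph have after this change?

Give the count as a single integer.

Answer: 1

Derivation:
Initial component count: 1
Remove (3,5): not a bridge. Count unchanged: 1.
  After removal, components: {0,1,2,3,4,5,6,7}
New component count: 1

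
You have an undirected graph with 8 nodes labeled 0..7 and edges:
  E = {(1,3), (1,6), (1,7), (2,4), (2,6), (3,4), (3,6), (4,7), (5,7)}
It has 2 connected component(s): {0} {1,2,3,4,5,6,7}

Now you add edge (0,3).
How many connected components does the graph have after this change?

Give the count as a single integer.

Initial component count: 2
Add (0,3): merges two components. Count decreases: 2 -> 1.
New component count: 1

Answer: 1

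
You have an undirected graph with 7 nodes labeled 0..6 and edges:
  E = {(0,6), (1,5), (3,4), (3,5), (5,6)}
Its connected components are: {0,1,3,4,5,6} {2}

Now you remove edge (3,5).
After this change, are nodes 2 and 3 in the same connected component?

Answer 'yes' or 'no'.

Initial components: {0,1,3,4,5,6} {2}
Removing edge (3,5): it was a bridge — component count 2 -> 3.
New components: {0,1,5,6} {2} {3,4}
Are 2 and 3 in the same component? no

Answer: no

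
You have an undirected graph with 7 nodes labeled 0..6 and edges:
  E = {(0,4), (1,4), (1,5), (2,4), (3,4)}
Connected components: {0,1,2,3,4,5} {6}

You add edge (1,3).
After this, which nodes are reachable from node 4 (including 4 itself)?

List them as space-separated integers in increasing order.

Answer: 0 1 2 3 4 5

Derivation:
Before: nodes reachable from 4: {0,1,2,3,4,5}
Adding (1,3): both endpoints already in same component. Reachability from 4 unchanged.
After: nodes reachable from 4: {0,1,2,3,4,5}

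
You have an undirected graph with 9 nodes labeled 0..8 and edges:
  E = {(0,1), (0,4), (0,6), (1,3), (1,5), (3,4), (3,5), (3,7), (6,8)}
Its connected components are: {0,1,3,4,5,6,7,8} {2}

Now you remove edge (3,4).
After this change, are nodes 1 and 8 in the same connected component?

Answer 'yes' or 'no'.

Initial components: {0,1,3,4,5,6,7,8} {2}
Removing edge (3,4): not a bridge — component count unchanged at 2.
New components: {0,1,3,4,5,6,7,8} {2}
Are 1 and 8 in the same component? yes

Answer: yes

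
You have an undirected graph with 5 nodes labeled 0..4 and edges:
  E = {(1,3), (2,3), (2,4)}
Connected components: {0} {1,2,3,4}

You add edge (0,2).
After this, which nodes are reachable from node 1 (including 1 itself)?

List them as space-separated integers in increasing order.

Answer: 0 1 2 3 4

Derivation:
Before: nodes reachable from 1: {1,2,3,4}
Adding (0,2): merges 1's component with another. Reachability grows.
After: nodes reachable from 1: {0,1,2,3,4}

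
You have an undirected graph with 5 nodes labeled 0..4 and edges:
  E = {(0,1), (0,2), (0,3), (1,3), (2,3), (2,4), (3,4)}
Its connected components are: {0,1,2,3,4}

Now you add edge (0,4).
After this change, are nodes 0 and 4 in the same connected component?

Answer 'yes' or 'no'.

Initial components: {0,1,2,3,4}
Adding edge (0,4): both already in same component {0,1,2,3,4}. No change.
New components: {0,1,2,3,4}
Are 0 and 4 in the same component? yes

Answer: yes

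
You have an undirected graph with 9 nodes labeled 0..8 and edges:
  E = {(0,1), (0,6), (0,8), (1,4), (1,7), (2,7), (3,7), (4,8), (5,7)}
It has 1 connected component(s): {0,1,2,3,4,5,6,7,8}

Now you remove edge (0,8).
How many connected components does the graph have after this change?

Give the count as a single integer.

Answer: 1

Derivation:
Initial component count: 1
Remove (0,8): not a bridge. Count unchanged: 1.
  After removal, components: {0,1,2,3,4,5,6,7,8}
New component count: 1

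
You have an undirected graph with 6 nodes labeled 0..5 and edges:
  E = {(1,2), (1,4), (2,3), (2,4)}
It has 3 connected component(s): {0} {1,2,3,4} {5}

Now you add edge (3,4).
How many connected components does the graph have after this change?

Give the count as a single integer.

Answer: 3

Derivation:
Initial component count: 3
Add (3,4): endpoints already in same component. Count unchanged: 3.
New component count: 3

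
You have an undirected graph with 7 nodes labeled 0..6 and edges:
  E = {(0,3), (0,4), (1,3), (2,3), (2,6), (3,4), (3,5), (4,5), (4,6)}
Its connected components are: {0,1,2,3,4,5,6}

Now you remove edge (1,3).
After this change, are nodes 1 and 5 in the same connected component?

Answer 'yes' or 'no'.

Answer: no

Derivation:
Initial components: {0,1,2,3,4,5,6}
Removing edge (1,3): it was a bridge — component count 1 -> 2.
New components: {0,2,3,4,5,6} {1}
Are 1 and 5 in the same component? no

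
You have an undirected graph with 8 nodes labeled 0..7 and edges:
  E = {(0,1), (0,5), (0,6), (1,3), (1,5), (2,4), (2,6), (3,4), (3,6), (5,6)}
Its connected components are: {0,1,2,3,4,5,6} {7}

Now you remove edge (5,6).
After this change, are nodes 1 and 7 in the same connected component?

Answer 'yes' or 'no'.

Initial components: {0,1,2,3,4,5,6} {7}
Removing edge (5,6): not a bridge — component count unchanged at 2.
New components: {0,1,2,3,4,5,6} {7}
Are 1 and 7 in the same component? no

Answer: no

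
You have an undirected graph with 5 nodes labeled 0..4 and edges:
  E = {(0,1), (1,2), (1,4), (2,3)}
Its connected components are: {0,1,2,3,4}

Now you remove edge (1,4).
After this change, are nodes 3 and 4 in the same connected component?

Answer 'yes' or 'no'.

Initial components: {0,1,2,3,4}
Removing edge (1,4): it was a bridge — component count 1 -> 2.
New components: {0,1,2,3} {4}
Are 3 and 4 in the same component? no

Answer: no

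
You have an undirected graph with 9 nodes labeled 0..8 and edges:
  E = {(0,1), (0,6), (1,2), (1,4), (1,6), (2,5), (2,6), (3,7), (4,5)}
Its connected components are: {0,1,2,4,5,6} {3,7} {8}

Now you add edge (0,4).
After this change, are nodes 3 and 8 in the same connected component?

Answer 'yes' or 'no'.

Initial components: {0,1,2,4,5,6} {3,7} {8}
Adding edge (0,4): both already in same component {0,1,2,4,5,6}. No change.
New components: {0,1,2,4,5,6} {3,7} {8}
Are 3 and 8 in the same component? no

Answer: no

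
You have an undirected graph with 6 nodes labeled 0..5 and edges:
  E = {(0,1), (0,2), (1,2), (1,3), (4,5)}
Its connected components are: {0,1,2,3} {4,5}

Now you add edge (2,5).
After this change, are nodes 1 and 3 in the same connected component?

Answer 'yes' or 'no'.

Initial components: {0,1,2,3} {4,5}
Adding edge (2,5): merges {0,1,2,3} and {4,5}.
New components: {0,1,2,3,4,5}
Are 1 and 3 in the same component? yes

Answer: yes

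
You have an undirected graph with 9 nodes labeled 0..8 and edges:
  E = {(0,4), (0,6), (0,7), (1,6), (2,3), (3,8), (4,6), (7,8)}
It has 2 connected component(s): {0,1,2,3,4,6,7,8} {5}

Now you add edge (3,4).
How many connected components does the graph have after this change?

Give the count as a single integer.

Initial component count: 2
Add (3,4): endpoints already in same component. Count unchanged: 2.
New component count: 2

Answer: 2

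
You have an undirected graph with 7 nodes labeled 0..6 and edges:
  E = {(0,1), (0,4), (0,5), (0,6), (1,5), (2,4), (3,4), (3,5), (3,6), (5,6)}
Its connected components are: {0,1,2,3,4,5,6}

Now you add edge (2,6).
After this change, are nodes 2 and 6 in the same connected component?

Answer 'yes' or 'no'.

Answer: yes

Derivation:
Initial components: {0,1,2,3,4,5,6}
Adding edge (2,6): both already in same component {0,1,2,3,4,5,6}. No change.
New components: {0,1,2,3,4,5,6}
Are 2 and 6 in the same component? yes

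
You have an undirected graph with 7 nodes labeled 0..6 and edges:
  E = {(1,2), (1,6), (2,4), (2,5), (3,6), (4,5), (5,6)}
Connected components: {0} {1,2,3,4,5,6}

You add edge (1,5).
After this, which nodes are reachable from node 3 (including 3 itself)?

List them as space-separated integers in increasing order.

Before: nodes reachable from 3: {1,2,3,4,5,6}
Adding (1,5): both endpoints already in same component. Reachability from 3 unchanged.
After: nodes reachable from 3: {1,2,3,4,5,6}

Answer: 1 2 3 4 5 6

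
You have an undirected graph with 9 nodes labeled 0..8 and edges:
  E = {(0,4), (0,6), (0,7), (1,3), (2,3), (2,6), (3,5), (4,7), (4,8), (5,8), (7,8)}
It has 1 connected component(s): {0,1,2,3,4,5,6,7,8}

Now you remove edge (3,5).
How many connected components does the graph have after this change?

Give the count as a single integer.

Answer: 1

Derivation:
Initial component count: 1
Remove (3,5): not a bridge. Count unchanged: 1.
  After removal, components: {0,1,2,3,4,5,6,7,8}
New component count: 1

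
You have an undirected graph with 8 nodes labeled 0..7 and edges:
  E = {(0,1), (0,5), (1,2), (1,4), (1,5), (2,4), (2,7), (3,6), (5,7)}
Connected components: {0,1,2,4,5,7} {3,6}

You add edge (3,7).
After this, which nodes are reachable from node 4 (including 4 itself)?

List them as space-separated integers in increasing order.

Before: nodes reachable from 4: {0,1,2,4,5,7}
Adding (3,7): merges 4's component with another. Reachability grows.
After: nodes reachable from 4: {0,1,2,3,4,5,6,7}

Answer: 0 1 2 3 4 5 6 7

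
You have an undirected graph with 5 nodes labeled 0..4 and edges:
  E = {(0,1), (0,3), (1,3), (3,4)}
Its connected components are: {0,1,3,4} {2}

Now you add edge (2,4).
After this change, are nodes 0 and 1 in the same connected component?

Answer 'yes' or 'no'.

Initial components: {0,1,3,4} {2}
Adding edge (2,4): merges {2} and {0,1,3,4}.
New components: {0,1,2,3,4}
Are 0 and 1 in the same component? yes

Answer: yes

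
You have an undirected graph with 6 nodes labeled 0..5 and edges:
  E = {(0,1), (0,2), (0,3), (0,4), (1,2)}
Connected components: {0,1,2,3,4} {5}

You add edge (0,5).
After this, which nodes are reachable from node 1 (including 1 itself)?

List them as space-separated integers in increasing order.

Answer: 0 1 2 3 4 5

Derivation:
Before: nodes reachable from 1: {0,1,2,3,4}
Adding (0,5): merges 1's component with another. Reachability grows.
After: nodes reachable from 1: {0,1,2,3,4,5}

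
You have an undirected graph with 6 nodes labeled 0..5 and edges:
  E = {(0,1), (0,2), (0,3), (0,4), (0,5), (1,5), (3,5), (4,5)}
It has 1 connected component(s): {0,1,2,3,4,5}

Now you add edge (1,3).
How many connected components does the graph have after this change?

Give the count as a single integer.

Initial component count: 1
Add (1,3): endpoints already in same component. Count unchanged: 1.
New component count: 1

Answer: 1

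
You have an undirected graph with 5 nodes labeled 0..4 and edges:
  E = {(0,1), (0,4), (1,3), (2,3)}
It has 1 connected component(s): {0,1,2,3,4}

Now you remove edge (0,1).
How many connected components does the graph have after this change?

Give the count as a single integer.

Initial component count: 1
Remove (0,1): it was a bridge. Count increases: 1 -> 2.
  After removal, components: {0,4} {1,2,3}
New component count: 2

Answer: 2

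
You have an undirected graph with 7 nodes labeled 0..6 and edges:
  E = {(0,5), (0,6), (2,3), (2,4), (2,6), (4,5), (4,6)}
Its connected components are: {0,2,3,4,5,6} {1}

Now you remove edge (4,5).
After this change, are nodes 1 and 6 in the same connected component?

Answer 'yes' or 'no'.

Answer: no

Derivation:
Initial components: {0,2,3,4,5,6} {1}
Removing edge (4,5): not a bridge — component count unchanged at 2.
New components: {0,2,3,4,5,6} {1}
Are 1 and 6 in the same component? no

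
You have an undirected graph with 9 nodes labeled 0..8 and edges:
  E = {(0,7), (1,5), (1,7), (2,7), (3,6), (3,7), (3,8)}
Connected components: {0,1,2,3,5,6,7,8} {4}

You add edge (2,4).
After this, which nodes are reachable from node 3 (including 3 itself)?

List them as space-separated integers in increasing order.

Before: nodes reachable from 3: {0,1,2,3,5,6,7,8}
Adding (2,4): merges 3's component with another. Reachability grows.
After: nodes reachable from 3: {0,1,2,3,4,5,6,7,8}

Answer: 0 1 2 3 4 5 6 7 8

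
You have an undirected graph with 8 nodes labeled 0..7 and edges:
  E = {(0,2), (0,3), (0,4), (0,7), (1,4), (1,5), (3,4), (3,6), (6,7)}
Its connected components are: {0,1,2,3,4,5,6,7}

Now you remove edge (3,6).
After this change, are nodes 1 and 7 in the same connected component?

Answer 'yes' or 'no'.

Answer: yes

Derivation:
Initial components: {0,1,2,3,4,5,6,7}
Removing edge (3,6): not a bridge — component count unchanged at 1.
New components: {0,1,2,3,4,5,6,7}
Are 1 and 7 in the same component? yes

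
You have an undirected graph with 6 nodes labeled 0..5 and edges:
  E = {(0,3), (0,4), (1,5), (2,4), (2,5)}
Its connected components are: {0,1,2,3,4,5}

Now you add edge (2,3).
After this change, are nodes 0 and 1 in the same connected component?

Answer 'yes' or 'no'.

Answer: yes

Derivation:
Initial components: {0,1,2,3,4,5}
Adding edge (2,3): both already in same component {0,1,2,3,4,5}. No change.
New components: {0,1,2,3,4,5}
Are 0 and 1 in the same component? yes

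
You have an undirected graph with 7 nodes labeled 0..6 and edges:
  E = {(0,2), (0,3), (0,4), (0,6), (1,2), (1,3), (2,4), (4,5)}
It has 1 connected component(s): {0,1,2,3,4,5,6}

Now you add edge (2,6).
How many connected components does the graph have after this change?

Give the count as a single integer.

Initial component count: 1
Add (2,6): endpoints already in same component. Count unchanged: 1.
New component count: 1

Answer: 1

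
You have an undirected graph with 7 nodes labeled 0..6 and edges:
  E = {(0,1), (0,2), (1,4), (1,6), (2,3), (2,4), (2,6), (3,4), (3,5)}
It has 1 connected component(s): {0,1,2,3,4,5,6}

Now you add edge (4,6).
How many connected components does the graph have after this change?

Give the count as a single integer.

Answer: 1

Derivation:
Initial component count: 1
Add (4,6): endpoints already in same component. Count unchanged: 1.
New component count: 1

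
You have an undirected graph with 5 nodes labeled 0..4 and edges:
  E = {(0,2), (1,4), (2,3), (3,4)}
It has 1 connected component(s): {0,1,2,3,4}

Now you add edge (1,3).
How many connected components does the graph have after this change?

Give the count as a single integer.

Answer: 1

Derivation:
Initial component count: 1
Add (1,3): endpoints already in same component. Count unchanged: 1.
New component count: 1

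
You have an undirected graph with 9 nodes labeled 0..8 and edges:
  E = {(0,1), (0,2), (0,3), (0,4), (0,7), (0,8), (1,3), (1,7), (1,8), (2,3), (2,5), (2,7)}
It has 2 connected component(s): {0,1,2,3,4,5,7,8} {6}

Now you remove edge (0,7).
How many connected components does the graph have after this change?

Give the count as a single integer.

Initial component count: 2
Remove (0,7): not a bridge. Count unchanged: 2.
  After removal, components: {0,1,2,3,4,5,7,8} {6}
New component count: 2

Answer: 2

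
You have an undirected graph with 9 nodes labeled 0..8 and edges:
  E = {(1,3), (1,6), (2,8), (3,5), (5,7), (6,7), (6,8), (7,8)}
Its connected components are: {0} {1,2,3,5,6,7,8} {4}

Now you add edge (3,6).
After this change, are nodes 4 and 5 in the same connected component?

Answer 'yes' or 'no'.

Initial components: {0} {1,2,3,5,6,7,8} {4}
Adding edge (3,6): both already in same component {1,2,3,5,6,7,8}. No change.
New components: {0} {1,2,3,5,6,7,8} {4}
Are 4 and 5 in the same component? no

Answer: no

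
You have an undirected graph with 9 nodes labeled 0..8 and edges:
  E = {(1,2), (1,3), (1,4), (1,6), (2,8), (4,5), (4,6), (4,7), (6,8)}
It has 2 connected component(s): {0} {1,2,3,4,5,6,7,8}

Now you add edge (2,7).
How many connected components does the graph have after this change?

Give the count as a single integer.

Answer: 2

Derivation:
Initial component count: 2
Add (2,7): endpoints already in same component. Count unchanged: 2.
New component count: 2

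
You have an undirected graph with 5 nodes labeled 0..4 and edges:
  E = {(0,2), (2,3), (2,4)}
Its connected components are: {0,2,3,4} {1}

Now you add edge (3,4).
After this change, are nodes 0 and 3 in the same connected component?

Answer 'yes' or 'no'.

Initial components: {0,2,3,4} {1}
Adding edge (3,4): both already in same component {0,2,3,4}. No change.
New components: {0,2,3,4} {1}
Are 0 and 3 in the same component? yes

Answer: yes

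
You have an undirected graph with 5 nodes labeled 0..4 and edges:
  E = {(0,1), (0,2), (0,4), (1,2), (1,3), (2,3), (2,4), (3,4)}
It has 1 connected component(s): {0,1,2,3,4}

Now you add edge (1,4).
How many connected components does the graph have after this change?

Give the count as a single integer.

Initial component count: 1
Add (1,4): endpoints already in same component. Count unchanged: 1.
New component count: 1

Answer: 1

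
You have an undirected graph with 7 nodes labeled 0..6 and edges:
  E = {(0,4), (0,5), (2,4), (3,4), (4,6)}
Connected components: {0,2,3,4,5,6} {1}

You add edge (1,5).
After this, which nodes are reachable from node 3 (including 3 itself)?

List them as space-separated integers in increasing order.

Answer: 0 1 2 3 4 5 6

Derivation:
Before: nodes reachable from 3: {0,2,3,4,5,6}
Adding (1,5): merges 3's component with another. Reachability grows.
After: nodes reachable from 3: {0,1,2,3,4,5,6}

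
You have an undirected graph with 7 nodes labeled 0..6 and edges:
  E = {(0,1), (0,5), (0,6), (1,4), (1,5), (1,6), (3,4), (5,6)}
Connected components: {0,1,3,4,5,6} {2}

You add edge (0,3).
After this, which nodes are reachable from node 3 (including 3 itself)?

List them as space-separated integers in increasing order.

Before: nodes reachable from 3: {0,1,3,4,5,6}
Adding (0,3): both endpoints already in same component. Reachability from 3 unchanged.
After: nodes reachable from 3: {0,1,3,4,5,6}

Answer: 0 1 3 4 5 6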